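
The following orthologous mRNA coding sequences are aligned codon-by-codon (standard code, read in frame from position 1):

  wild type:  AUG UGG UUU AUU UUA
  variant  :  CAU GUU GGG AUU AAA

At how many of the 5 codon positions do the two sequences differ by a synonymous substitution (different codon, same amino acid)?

0

Codon 1: AUG Met / CAU His — nonsynonymous.
Codon 2: UGG Trp / GUU Val — nonsynonymous.
Codon 3: UUU Phe / GGG Gly — nonsynonymous.
Codon 4: AUU Ile / AUU Ile — identical.
Codon 5: UUA Leu / AAA Lys — nonsynonymous.
Synonymous differences: 0.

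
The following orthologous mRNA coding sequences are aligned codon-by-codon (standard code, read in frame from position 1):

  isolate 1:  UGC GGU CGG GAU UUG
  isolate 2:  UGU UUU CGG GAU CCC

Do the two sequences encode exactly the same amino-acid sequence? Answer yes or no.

Codon 1: UGC Cys / UGU Cys — synonymous.
Codon 2: GGU Gly / UUU Phe — nonsynonymous.
Codon 3: CGG Arg / CGG Arg — identical.
Codon 4: GAU Asp / GAU Asp — identical.
Codon 5: UUG Leu / CCC Pro — nonsynonymous.
Nonsynonymous differences: 2 → different protein.

no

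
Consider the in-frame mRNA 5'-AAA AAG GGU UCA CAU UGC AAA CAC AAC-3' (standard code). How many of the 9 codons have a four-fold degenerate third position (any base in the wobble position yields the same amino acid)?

2

Codon 1 AAA (Lys): third position 2-fold.
Codon 2 AAG (Lys): third position 2-fold.
Codon 3 GGU (Gly): third position 4-fold.
Codon 4 UCA (Ser): third position 4-fold.
Codon 5 CAU (His): third position 2-fold.
Codon 6 UGC (Cys): third position 2-fold.
Codon 7 AAA (Lys): third position 2-fold.
Codon 8 CAC (His): third position 2-fold.
Codon 9 AAC (Asn): third position 2-fold.
Four-fold degenerate third positions: 2.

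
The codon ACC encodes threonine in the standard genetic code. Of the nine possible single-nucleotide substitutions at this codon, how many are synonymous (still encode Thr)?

Position 1: none → 0 synonymous.
Position 2: none → 0 synonymous.
Position 3: ACU, ACA, ACG → 3 synonymous.
Total: 0 + 0 + 3 = 3.

3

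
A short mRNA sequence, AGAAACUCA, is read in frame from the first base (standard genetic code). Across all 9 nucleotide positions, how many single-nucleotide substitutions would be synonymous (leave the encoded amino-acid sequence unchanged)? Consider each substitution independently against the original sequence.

6

Codon 1 (AGA, Arg): 2 synonymous substitutions.
Codon 2 (AAC, Asn): 1 synonymous substitution.
Codon 3 (UCA, Ser): 3 synonymous substitutions.
Total: 2 + 1 + 3 = 6.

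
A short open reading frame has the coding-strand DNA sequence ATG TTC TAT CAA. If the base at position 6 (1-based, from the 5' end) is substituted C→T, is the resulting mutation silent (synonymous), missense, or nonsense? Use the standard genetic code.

silent

Position 6 falls in codon 2: TTC → Phe.
After the substitution the codon is TTT → Phe.
Both encode Phe, so the change is synonymous.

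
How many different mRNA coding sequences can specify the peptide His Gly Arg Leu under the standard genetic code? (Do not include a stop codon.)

288

His: 2 codons.
Gly: 4 codons.
Arg: 6 codons.
Leu: 6 codons.
2 × 4 × 6 × 6 = 288.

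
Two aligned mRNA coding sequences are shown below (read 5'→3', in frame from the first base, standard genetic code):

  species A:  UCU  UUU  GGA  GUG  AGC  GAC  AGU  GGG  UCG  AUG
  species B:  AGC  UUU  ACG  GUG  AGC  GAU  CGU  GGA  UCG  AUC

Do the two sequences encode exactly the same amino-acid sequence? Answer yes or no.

no

Codon 1: UCU Ser / AGC Ser — synonymous.
Codon 2: UUU Phe / UUU Phe — identical.
Codon 3: GGA Gly / ACG Thr — nonsynonymous.
Codon 4: GUG Val / GUG Val — identical.
Codon 5: AGC Ser / AGC Ser — identical.
Codon 6: GAC Asp / GAU Asp — synonymous.
Codon 7: AGU Ser / CGU Arg — nonsynonymous.
Codon 8: GGG Gly / GGA Gly — synonymous.
Codon 9: UCG Ser / UCG Ser — identical.
Codon 10: AUG Met / AUC Ile — nonsynonymous.
Nonsynonymous differences: 3 → different protein.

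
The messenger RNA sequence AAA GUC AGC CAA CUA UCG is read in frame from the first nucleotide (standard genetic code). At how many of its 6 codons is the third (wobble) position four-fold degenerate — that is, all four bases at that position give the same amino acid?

3

Codon 1 AAA (Lys): third position 2-fold.
Codon 2 GUC (Val): third position 4-fold.
Codon 3 AGC (Ser): third position 2-fold.
Codon 4 CAA (Gln): third position 2-fold.
Codon 5 CUA (Leu): third position 4-fold.
Codon 6 UCG (Ser): third position 4-fold.
Four-fold degenerate third positions: 3.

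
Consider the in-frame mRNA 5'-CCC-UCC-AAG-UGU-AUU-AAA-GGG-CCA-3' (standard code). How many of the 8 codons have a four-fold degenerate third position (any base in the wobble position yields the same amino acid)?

Codon 1 CCC (Pro): third position 4-fold.
Codon 2 UCC (Ser): third position 4-fold.
Codon 3 AAG (Lys): third position 2-fold.
Codon 4 UGU (Cys): third position 2-fold.
Codon 5 AUU (Ile): third position 3-fold.
Codon 6 AAA (Lys): third position 2-fold.
Codon 7 GGG (Gly): third position 4-fold.
Codon 8 CCA (Pro): third position 4-fold.
Four-fold degenerate third positions: 4.

4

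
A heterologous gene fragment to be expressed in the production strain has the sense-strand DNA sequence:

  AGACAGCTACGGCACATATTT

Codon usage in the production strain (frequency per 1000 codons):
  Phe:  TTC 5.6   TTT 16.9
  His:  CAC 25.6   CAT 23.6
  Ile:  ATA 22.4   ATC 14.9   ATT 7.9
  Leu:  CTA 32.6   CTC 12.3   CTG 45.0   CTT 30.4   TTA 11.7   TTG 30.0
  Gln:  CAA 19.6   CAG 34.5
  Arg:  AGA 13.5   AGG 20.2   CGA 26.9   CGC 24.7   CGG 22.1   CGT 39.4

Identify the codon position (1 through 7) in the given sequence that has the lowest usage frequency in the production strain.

Codon 1 AGA (Arg): 13.5 per 1000.
Codon 2 CAG (Gln): 34.5 per 1000.
Codon 3 CTA (Leu): 32.6 per 1000.
Codon 4 CGG (Arg): 22.1 per 1000.
Codon 5 CAC (His): 25.6 per 1000.
Codon 6 ATA (Ile): 22.4 per 1000.
Codon 7 TTT (Phe): 16.9 per 1000.
Lowest frequency is 13.5 at codon 1.

1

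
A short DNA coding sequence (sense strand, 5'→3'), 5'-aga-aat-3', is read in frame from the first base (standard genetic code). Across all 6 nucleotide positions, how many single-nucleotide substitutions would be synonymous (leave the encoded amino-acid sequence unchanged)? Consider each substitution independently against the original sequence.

3

Codon 1 (AGA, Arg): 2 synonymous substitutions.
Codon 2 (AAT, Asn): 1 synonymous substitution.
Total: 2 + 1 = 3.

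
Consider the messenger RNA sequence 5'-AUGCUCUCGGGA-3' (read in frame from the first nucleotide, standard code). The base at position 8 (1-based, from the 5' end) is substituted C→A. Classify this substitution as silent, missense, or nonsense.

nonsense

Position 8 falls in codon 3: UCG → Ser.
After the substitution the codon is UAG → Stop.
The new codon is a stop codon, so this is a nonsense mutation.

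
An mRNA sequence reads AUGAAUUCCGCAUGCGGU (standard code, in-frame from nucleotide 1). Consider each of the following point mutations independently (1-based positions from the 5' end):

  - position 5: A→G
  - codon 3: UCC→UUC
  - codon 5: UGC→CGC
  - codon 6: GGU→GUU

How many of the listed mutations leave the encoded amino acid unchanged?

0

Codon 2: AAU (Asn) → AGU (Ser) — missense.
Codon 3: UCC (Ser) → UUC (Phe) — missense.
Codon 5: UGC (Cys) → CGC (Arg) — missense.
Codon 6: GGU (Gly) → GUU (Val) — missense.
Synonymous: 0 of 4.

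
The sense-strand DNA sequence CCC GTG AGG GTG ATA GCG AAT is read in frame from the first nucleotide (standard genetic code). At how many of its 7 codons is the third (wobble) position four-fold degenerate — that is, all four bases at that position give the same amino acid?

4

Codon 1 CCC (Pro): third position 4-fold.
Codon 2 GTG (Val): third position 4-fold.
Codon 3 AGG (Arg): third position 2-fold.
Codon 4 GTG (Val): third position 4-fold.
Codon 5 ATA (Ile): third position 3-fold.
Codon 6 GCG (Ala): third position 4-fold.
Codon 7 AAT (Asn): third position 2-fold.
Four-fold degenerate third positions: 4.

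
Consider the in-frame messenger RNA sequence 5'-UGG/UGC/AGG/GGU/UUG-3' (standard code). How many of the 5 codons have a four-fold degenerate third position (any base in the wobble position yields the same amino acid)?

Codon 1 UGG (Trp): third position 1-fold.
Codon 2 UGC (Cys): third position 2-fold.
Codon 3 AGG (Arg): third position 2-fold.
Codon 4 GGU (Gly): third position 4-fold.
Codon 5 UUG (Leu): third position 2-fold.
Four-fold degenerate third positions: 1.

1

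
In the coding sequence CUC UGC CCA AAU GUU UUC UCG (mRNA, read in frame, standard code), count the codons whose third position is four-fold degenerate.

4

Codon 1 CUC (Leu): third position 4-fold.
Codon 2 UGC (Cys): third position 2-fold.
Codon 3 CCA (Pro): third position 4-fold.
Codon 4 AAU (Asn): third position 2-fold.
Codon 5 GUU (Val): third position 4-fold.
Codon 6 UUC (Phe): third position 2-fold.
Codon 7 UCG (Ser): third position 4-fold.
Four-fold degenerate third positions: 4.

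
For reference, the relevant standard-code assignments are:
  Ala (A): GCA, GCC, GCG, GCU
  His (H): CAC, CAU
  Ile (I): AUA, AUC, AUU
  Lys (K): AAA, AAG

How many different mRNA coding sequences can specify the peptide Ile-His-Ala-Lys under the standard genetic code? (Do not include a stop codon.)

Ile: 3 codons.
His: 2 codons.
Ala: 4 codons.
Lys: 2 codons.
3 × 2 × 4 × 2 = 48.

48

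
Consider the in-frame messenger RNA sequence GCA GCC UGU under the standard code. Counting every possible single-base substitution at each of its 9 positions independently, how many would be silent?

Codon 1 (GCA, Ala): 3 synonymous substitutions.
Codon 2 (GCC, Ala): 3 synonymous substitutions.
Codon 3 (UGU, Cys): 1 synonymous substitution.
Total: 3 + 3 + 1 = 7.

7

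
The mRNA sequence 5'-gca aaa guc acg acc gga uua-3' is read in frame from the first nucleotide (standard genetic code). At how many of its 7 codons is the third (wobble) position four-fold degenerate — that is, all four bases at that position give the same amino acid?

Codon 1 GCA (Ala): third position 4-fold.
Codon 2 AAA (Lys): third position 2-fold.
Codon 3 GUC (Val): third position 4-fold.
Codon 4 ACG (Thr): third position 4-fold.
Codon 5 ACC (Thr): third position 4-fold.
Codon 6 GGA (Gly): third position 4-fold.
Codon 7 UUA (Leu): third position 2-fold.
Four-fold degenerate third positions: 5.

5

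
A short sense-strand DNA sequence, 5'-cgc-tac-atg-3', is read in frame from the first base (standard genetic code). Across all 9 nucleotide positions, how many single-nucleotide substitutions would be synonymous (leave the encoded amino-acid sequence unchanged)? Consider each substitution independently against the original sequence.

Codon 1 (CGC, Arg): 3 synonymous substitutions.
Codon 2 (TAC, Tyr): 1 synonymous substitution.
Codon 3 (ATG, Met): 0 synonymous substitutions.
Total: 3 + 1 + 0 = 4.

4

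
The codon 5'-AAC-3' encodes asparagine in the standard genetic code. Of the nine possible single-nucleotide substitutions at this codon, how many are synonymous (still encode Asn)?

Position 1: none → 0 synonymous.
Position 2: none → 0 synonymous.
Position 3: AAU → 1 synonymous.
Total: 0 + 0 + 1 = 1.

1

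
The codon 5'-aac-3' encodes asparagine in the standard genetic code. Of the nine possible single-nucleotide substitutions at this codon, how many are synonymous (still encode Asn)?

Position 1: none → 0 synonymous.
Position 2: none → 0 synonymous.
Position 3: AAT → 1 synonymous.
Total: 0 + 0 + 1 = 1.

1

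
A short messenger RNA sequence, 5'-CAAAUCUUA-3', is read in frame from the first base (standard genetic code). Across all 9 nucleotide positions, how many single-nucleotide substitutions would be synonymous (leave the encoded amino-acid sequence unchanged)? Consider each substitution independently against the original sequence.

Codon 1 (CAA, Gln): 1 synonymous substitution.
Codon 2 (AUC, Ile): 2 synonymous substitutions.
Codon 3 (UUA, Leu): 2 synonymous substitutions.
Total: 1 + 2 + 2 = 5.

5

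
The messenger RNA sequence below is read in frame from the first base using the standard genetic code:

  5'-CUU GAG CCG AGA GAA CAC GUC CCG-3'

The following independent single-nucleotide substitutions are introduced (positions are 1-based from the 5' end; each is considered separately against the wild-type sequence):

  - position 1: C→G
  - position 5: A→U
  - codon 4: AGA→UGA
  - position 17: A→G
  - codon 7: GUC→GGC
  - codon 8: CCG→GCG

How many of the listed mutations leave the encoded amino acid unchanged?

0

Codon 1: CUU (Leu) → GUU (Val) — missense.
Codon 2: GAG (Glu) → GUG (Val) — missense.
Codon 4: AGA (Arg) → UGA (Stop) — nonsense.
Codon 6: CAC (His) → CGC (Arg) — missense.
Codon 7: GUC (Val) → GGC (Gly) — missense.
Codon 8: CCG (Pro) → GCG (Ala) — missense.
Synonymous: 0 of 6.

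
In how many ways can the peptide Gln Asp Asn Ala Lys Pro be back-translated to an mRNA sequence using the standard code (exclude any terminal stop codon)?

256

Gln: 2 codons.
Asp: 2 codons.
Asn: 2 codons.
Ala: 4 codons.
Lys: 2 codons.
Pro: 4 codons.
2 × 2 × 2 × 4 × 2 × 4 = 256.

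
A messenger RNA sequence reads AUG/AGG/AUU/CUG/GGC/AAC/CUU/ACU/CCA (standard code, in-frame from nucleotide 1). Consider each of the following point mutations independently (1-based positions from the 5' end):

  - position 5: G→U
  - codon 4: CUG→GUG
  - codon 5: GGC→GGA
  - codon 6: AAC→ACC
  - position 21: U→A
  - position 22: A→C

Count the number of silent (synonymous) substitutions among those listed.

Codon 2: AGG (Arg) → AUG (Met) — missense.
Codon 4: CUG (Leu) → GUG (Val) — missense.
Codon 5: GGC (Gly) → GGA (Gly) — synonymous.
Codon 6: AAC (Asn) → ACC (Thr) — missense.
Codon 7: CUU (Leu) → CUA (Leu) — synonymous.
Codon 8: ACU (Thr) → CCU (Pro) — missense.
Synonymous: 2 of 6.

2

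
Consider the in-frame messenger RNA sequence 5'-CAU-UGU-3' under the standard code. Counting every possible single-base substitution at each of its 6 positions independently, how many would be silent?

2

Codon 1 (CAU, His): 1 synonymous substitution.
Codon 2 (UGU, Cys): 1 synonymous substitution.
Total: 1 + 1 = 2.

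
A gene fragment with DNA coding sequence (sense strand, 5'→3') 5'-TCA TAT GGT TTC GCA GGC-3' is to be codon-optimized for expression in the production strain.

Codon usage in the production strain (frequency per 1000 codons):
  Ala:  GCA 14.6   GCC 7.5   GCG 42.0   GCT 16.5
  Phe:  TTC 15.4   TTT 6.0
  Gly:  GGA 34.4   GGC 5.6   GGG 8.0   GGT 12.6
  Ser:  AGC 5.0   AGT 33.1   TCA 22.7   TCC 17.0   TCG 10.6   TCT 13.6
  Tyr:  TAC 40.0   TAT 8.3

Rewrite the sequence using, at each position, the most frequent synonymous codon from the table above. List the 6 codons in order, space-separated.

Codon 1 (Ser): best is AGT at 33.1.
Codon 2 (Tyr): best is TAC at 40.0.
Codon 3 (Gly): best is GGA at 34.4.
Codon 4 (Phe): best is TTC at 15.4.
Codon 5 (Ala): best is GCG at 42.0.
Codon 6 (Gly): best is GGA at 34.4.

AGT TAC GGA TTC GCG GGA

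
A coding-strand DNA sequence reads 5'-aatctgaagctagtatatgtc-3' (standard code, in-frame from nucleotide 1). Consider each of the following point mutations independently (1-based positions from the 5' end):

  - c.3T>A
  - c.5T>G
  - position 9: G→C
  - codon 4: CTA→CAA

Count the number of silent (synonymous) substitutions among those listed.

0

Codon 1: AAT (Asn) → AAA (Lys) — missense.
Codon 2: CTG (Leu) → CGG (Arg) — missense.
Codon 3: AAG (Lys) → AAC (Asn) — missense.
Codon 4: CTA (Leu) → CAA (Gln) — missense.
Synonymous: 0 of 4.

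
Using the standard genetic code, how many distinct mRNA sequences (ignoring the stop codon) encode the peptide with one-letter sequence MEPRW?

48

Met: 1 codon.
Glu: 2 codons.
Pro: 4 codons.
Arg: 6 codons.
Trp: 1 codon.
1 × 2 × 4 × 6 × 1 = 48.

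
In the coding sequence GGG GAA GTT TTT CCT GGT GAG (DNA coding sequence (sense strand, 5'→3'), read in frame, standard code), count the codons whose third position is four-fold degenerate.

Codon 1 GGG (Gly): third position 4-fold.
Codon 2 GAA (Glu): third position 2-fold.
Codon 3 GTT (Val): third position 4-fold.
Codon 4 TTT (Phe): third position 2-fold.
Codon 5 CCT (Pro): third position 4-fold.
Codon 6 GGT (Gly): third position 4-fold.
Codon 7 GAG (Glu): third position 2-fold.
Four-fold degenerate third positions: 4.

4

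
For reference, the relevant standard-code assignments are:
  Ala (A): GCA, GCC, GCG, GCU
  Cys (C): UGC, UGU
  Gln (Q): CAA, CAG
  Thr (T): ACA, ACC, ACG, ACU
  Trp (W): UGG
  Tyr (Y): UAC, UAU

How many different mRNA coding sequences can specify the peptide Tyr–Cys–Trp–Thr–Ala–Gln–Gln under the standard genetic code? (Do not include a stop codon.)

256

Tyr: 2 codons.
Cys: 2 codons.
Trp: 1 codon.
Thr: 4 codons.
Ala: 4 codons.
Gln: 2 codons.
Gln: 2 codons.
2 × 2 × 1 × 4 × 4 × 2 × 2 = 256.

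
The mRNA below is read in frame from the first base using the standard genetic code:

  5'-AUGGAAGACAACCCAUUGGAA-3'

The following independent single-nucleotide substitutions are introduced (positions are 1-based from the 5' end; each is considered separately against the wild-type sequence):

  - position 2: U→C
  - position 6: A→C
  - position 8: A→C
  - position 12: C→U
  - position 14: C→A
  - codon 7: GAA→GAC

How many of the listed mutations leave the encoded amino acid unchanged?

1

Codon 1: AUG (Met) → ACG (Thr) — missense.
Codon 2: GAA (Glu) → GAC (Asp) — missense.
Codon 3: GAC (Asp) → GCC (Ala) — missense.
Codon 4: AAC (Asn) → AAU (Asn) — synonymous.
Codon 5: CCA (Pro) → CAA (Gln) — missense.
Codon 7: GAA (Glu) → GAC (Asp) — missense.
Synonymous: 1 of 6.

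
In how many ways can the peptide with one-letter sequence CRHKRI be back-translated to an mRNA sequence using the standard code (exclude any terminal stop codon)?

864

Cys: 2 codons.
Arg: 6 codons.
His: 2 codons.
Lys: 2 codons.
Arg: 6 codons.
Ile: 3 codons.
2 × 6 × 2 × 2 × 6 × 3 = 864.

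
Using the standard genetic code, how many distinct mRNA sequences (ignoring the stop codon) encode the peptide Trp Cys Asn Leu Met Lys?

Trp: 1 codon.
Cys: 2 codons.
Asn: 2 codons.
Leu: 6 codons.
Met: 1 codon.
Lys: 2 codons.
1 × 2 × 2 × 6 × 1 × 2 = 48.

48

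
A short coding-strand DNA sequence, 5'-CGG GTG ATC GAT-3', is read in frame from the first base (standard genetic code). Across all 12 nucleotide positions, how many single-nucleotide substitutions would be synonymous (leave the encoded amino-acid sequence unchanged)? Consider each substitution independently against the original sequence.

Codon 1 (CGG, Arg): 4 synonymous substitutions.
Codon 2 (GTG, Val): 3 synonymous substitutions.
Codon 3 (ATC, Ile): 2 synonymous substitutions.
Codon 4 (GAT, Asp): 1 synonymous substitution.
Total: 4 + 3 + 2 + 1 = 10.

10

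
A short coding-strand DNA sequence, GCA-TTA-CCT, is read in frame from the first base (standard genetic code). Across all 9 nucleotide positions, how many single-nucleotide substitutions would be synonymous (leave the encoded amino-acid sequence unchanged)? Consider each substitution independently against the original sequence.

8

Codon 1 (GCA, Ala): 3 synonymous substitutions.
Codon 2 (TTA, Leu): 2 synonymous substitutions.
Codon 3 (CCT, Pro): 3 synonymous substitutions.
Total: 3 + 2 + 3 = 8.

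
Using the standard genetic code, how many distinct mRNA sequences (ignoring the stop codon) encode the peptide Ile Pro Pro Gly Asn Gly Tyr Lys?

Ile: 3 codons.
Pro: 4 codons.
Pro: 4 codons.
Gly: 4 codons.
Asn: 2 codons.
Gly: 4 codons.
Tyr: 2 codons.
Lys: 2 codons.
3 × 4 × 4 × 4 × 2 × 4 × 2 × 2 = 6144.

6144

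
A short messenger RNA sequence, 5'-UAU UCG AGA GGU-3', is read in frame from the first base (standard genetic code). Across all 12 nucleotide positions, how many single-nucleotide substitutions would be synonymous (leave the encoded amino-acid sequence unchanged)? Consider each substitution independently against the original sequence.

9

Codon 1 (UAU, Tyr): 1 synonymous substitution.
Codon 2 (UCG, Ser): 3 synonymous substitutions.
Codon 3 (AGA, Arg): 2 synonymous substitutions.
Codon 4 (GGU, Gly): 3 synonymous substitutions.
Total: 1 + 3 + 2 + 3 = 9.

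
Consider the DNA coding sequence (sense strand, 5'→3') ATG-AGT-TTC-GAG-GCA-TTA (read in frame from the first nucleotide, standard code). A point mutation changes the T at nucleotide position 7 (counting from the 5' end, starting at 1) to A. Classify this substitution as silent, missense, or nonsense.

missense

Position 7 falls in codon 3: TTC → Phe.
After the substitution the codon is ATC → Ile.
Phe ≠ Ile, so this is a missense mutation.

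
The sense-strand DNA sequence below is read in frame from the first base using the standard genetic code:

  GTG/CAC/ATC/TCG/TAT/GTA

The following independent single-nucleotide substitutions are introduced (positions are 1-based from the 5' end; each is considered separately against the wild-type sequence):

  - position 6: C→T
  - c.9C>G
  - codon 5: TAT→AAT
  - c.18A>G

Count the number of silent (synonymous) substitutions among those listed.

Codon 2: CAC (His) → CAT (His) — synonymous.
Codon 3: ATC (Ile) → ATG (Met) — missense.
Codon 5: TAT (Tyr) → AAT (Asn) — missense.
Codon 6: GTA (Val) → GTG (Val) — synonymous.
Synonymous: 2 of 4.

2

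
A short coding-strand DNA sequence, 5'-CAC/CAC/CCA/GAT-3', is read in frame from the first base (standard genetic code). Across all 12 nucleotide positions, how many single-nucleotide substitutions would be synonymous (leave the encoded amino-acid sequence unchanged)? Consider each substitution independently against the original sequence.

Codon 1 (CAC, His): 1 synonymous substitution.
Codon 2 (CAC, His): 1 synonymous substitution.
Codon 3 (CCA, Pro): 3 synonymous substitutions.
Codon 4 (GAT, Asp): 1 synonymous substitution.
Total: 1 + 1 + 3 + 1 = 6.

6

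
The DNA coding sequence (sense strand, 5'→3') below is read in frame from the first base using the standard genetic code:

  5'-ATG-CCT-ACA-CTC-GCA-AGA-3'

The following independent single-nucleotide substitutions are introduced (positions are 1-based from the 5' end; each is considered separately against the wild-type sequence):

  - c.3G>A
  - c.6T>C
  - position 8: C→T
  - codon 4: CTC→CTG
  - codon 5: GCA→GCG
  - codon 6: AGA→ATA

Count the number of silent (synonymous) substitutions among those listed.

3

Codon 1: ATG (Met) → ATA (Ile) — missense.
Codon 2: CCT (Pro) → CCC (Pro) — synonymous.
Codon 3: ACA (Thr) → ATA (Ile) — missense.
Codon 4: CTC (Leu) → CTG (Leu) — synonymous.
Codon 5: GCA (Ala) → GCG (Ala) — synonymous.
Codon 6: AGA (Arg) → ATA (Ile) — missense.
Synonymous: 3 of 6.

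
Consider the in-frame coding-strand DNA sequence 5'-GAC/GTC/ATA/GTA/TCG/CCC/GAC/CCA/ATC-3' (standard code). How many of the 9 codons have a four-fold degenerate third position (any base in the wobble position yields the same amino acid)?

5

Codon 1 GAC (Asp): third position 2-fold.
Codon 2 GTC (Val): third position 4-fold.
Codon 3 ATA (Ile): third position 3-fold.
Codon 4 GTA (Val): third position 4-fold.
Codon 5 TCG (Ser): third position 4-fold.
Codon 6 CCC (Pro): third position 4-fold.
Codon 7 GAC (Asp): third position 2-fold.
Codon 8 CCA (Pro): third position 4-fold.
Codon 9 ATC (Ile): third position 3-fold.
Four-fold degenerate third positions: 5.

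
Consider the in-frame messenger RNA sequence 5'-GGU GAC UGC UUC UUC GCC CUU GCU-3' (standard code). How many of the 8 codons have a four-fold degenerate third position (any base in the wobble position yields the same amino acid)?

4

Codon 1 GGU (Gly): third position 4-fold.
Codon 2 GAC (Asp): third position 2-fold.
Codon 3 UGC (Cys): third position 2-fold.
Codon 4 UUC (Phe): third position 2-fold.
Codon 5 UUC (Phe): third position 2-fold.
Codon 6 GCC (Ala): third position 4-fold.
Codon 7 CUU (Leu): third position 4-fold.
Codon 8 GCU (Ala): third position 4-fold.
Four-fold degenerate third positions: 4.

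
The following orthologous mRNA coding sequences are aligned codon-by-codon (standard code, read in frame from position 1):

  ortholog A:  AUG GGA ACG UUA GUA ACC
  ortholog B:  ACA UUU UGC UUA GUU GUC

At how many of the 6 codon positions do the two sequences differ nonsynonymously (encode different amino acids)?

Codon 1: AUG Met / ACA Thr — nonsynonymous.
Codon 2: GGA Gly / UUU Phe — nonsynonymous.
Codon 3: ACG Thr / UGC Cys — nonsynonymous.
Codon 4: UUA Leu / UUA Leu — identical.
Codon 5: GUA Val / GUU Val — synonymous.
Codon 6: ACC Thr / GUC Val — nonsynonymous.
Nonsynonymous differences: 4.

4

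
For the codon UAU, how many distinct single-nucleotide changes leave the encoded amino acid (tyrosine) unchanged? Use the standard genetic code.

Position 1: none → 0 synonymous.
Position 2: none → 0 synonymous.
Position 3: UAC → 1 synonymous.
Total: 0 + 0 + 1 = 1.

1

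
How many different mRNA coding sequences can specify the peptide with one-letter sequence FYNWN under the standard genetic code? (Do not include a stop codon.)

Phe: 2 codons.
Tyr: 2 codons.
Asn: 2 codons.
Trp: 1 codon.
Asn: 2 codons.
2 × 2 × 2 × 1 × 2 = 16.

16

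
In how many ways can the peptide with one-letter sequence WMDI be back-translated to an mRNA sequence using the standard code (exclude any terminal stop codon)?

6

Trp: 1 codon.
Met: 1 codon.
Asp: 2 codons.
Ile: 3 codons.
1 × 1 × 2 × 3 = 6.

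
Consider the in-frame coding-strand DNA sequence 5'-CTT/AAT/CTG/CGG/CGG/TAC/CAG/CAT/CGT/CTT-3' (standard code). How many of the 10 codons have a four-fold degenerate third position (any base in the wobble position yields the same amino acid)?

6

Codon 1 CTT (Leu): third position 4-fold.
Codon 2 AAT (Asn): third position 2-fold.
Codon 3 CTG (Leu): third position 4-fold.
Codon 4 CGG (Arg): third position 4-fold.
Codon 5 CGG (Arg): third position 4-fold.
Codon 6 TAC (Tyr): third position 2-fold.
Codon 7 CAG (Gln): third position 2-fold.
Codon 8 CAT (His): third position 2-fold.
Codon 9 CGT (Arg): third position 4-fold.
Codon 10 CTT (Leu): third position 4-fold.
Four-fold degenerate third positions: 6.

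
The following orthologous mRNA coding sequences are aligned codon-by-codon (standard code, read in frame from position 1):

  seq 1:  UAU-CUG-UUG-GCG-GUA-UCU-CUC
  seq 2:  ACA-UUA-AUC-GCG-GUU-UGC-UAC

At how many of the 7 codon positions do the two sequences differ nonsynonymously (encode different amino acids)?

Codon 1: UAU Tyr / ACA Thr — nonsynonymous.
Codon 2: CUG Leu / UUA Leu — synonymous.
Codon 3: UUG Leu / AUC Ile — nonsynonymous.
Codon 4: GCG Ala / GCG Ala — identical.
Codon 5: GUA Val / GUU Val — synonymous.
Codon 6: UCU Ser / UGC Cys — nonsynonymous.
Codon 7: CUC Leu / UAC Tyr — nonsynonymous.
Nonsynonymous differences: 4.

4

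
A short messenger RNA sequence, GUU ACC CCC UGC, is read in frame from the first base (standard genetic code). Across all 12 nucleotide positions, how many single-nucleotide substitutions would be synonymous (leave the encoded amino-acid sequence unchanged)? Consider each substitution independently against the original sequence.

Codon 1 (GUU, Val): 3 synonymous substitutions.
Codon 2 (ACC, Thr): 3 synonymous substitutions.
Codon 3 (CCC, Pro): 3 synonymous substitutions.
Codon 4 (UGC, Cys): 1 synonymous substitution.
Total: 3 + 3 + 3 + 1 = 10.

10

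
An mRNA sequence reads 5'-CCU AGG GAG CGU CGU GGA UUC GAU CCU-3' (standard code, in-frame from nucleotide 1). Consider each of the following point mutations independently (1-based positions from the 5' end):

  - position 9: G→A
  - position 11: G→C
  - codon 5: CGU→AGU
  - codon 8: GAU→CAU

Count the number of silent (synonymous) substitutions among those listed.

1

Codon 3: GAG (Glu) → GAA (Glu) — synonymous.
Codon 4: CGU (Arg) → CCU (Pro) — missense.
Codon 5: CGU (Arg) → AGU (Ser) — missense.
Codon 8: GAU (Asp) → CAU (His) — missense.
Synonymous: 1 of 4.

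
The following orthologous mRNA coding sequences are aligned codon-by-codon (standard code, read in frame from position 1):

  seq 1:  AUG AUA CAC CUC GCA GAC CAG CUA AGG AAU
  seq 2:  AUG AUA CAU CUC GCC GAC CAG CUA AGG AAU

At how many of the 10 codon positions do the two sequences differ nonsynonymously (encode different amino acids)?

0

Codon 1: AUG Met / AUG Met — identical.
Codon 2: AUA Ile / AUA Ile — identical.
Codon 3: CAC His / CAU His — synonymous.
Codon 4: CUC Leu / CUC Leu — identical.
Codon 5: GCA Ala / GCC Ala — synonymous.
Codon 6: GAC Asp / GAC Asp — identical.
Codon 7: CAG Gln / CAG Gln — identical.
Codon 8: CUA Leu / CUA Leu — identical.
Codon 9: AGG Arg / AGG Arg — identical.
Codon 10: AAU Asn / AAU Asn — identical.
Nonsynonymous differences: 0.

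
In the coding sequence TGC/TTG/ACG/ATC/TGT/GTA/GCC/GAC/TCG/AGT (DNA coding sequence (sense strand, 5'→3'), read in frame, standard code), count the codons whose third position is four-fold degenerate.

4

Codon 1 TGC (Cys): third position 2-fold.
Codon 2 TTG (Leu): third position 2-fold.
Codon 3 ACG (Thr): third position 4-fold.
Codon 4 ATC (Ile): third position 3-fold.
Codon 5 TGT (Cys): third position 2-fold.
Codon 6 GTA (Val): third position 4-fold.
Codon 7 GCC (Ala): third position 4-fold.
Codon 8 GAC (Asp): third position 2-fold.
Codon 9 TCG (Ser): third position 4-fold.
Codon 10 AGT (Ser): third position 2-fold.
Four-fold degenerate third positions: 4.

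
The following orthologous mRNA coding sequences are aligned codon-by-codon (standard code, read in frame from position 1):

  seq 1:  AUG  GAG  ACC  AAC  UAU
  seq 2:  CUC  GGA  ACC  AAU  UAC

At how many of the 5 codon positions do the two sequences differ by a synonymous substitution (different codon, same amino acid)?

Codon 1: AUG Met / CUC Leu — nonsynonymous.
Codon 2: GAG Glu / GGA Gly — nonsynonymous.
Codon 3: ACC Thr / ACC Thr — identical.
Codon 4: AAC Asn / AAU Asn — synonymous.
Codon 5: UAU Tyr / UAC Tyr — synonymous.
Synonymous differences: 2.

2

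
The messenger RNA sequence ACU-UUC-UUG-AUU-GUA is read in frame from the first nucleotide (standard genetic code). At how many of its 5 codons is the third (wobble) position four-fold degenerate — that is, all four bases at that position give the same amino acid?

2

Codon 1 ACU (Thr): third position 4-fold.
Codon 2 UUC (Phe): third position 2-fold.
Codon 3 UUG (Leu): third position 2-fold.
Codon 4 AUU (Ile): third position 3-fold.
Codon 5 GUA (Val): third position 4-fold.
Four-fold degenerate third positions: 2.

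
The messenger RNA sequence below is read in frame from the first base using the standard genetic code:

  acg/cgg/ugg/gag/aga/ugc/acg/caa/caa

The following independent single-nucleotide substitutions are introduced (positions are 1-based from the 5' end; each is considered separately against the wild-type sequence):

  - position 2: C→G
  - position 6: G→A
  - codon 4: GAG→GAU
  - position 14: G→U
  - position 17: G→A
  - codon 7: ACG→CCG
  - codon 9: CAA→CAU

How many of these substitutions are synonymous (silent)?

1

Codon 1: ACG (Thr) → AGG (Arg) — missense.
Codon 2: CGG (Arg) → CGA (Arg) — synonymous.
Codon 4: GAG (Glu) → GAU (Asp) — missense.
Codon 5: AGA (Arg) → AUA (Ile) — missense.
Codon 6: UGC (Cys) → UAC (Tyr) — missense.
Codon 7: ACG (Thr) → CCG (Pro) — missense.
Codon 9: CAA (Gln) → CAU (His) — missense.
Synonymous: 1 of 7.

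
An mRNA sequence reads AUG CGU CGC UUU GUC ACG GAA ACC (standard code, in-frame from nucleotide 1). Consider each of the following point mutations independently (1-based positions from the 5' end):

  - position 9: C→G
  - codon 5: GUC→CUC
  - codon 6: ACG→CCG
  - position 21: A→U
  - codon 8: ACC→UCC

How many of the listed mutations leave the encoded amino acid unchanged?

1

Codon 3: CGC (Arg) → CGG (Arg) — synonymous.
Codon 5: GUC (Val) → CUC (Leu) — missense.
Codon 6: ACG (Thr) → CCG (Pro) — missense.
Codon 7: GAA (Glu) → GAU (Asp) — missense.
Codon 8: ACC (Thr) → UCC (Ser) — missense.
Synonymous: 1 of 5.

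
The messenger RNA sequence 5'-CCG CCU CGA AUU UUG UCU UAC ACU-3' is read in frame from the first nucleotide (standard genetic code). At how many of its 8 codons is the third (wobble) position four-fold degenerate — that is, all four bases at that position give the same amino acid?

5

Codon 1 CCG (Pro): third position 4-fold.
Codon 2 CCU (Pro): third position 4-fold.
Codon 3 CGA (Arg): third position 4-fold.
Codon 4 AUU (Ile): third position 3-fold.
Codon 5 UUG (Leu): third position 2-fold.
Codon 6 UCU (Ser): third position 4-fold.
Codon 7 UAC (Tyr): third position 2-fold.
Codon 8 ACU (Thr): third position 4-fold.
Four-fold degenerate third positions: 5.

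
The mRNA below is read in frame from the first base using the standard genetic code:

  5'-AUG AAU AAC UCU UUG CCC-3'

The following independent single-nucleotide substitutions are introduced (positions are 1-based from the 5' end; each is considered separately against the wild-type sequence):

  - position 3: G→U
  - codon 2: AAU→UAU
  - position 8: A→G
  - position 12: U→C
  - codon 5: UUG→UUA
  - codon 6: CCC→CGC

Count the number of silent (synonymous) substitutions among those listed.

Codon 1: AUG (Met) → AUU (Ile) — missense.
Codon 2: AAU (Asn) → UAU (Tyr) — missense.
Codon 3: AAC (Asn) → AGC (Ser) — missense.
Codon 4: UCU (Ser) → UCC (Ser) — synonymous.
Codon 5: UUG (Leu) → UUA (Leu) — synonymous.
Codon 6: CCC (Pro) → CGC (Arg) — missense.
Synonymous: 2 of 6.

2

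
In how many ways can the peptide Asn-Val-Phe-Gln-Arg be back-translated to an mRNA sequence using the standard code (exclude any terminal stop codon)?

192

Asn: 2 codons.
Val: 4 codons.
Phe: 2 codons.
Gln: 2 codons.
Arg: 6 codons.
2 × 4 × 2 × 2 × 6 = 192.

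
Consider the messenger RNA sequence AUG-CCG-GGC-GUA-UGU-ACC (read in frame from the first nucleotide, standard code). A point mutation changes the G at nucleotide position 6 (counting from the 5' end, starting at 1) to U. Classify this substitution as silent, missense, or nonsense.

Position 6 falls in codon 2: CCG → Pro.
After the substitution the codon is CCU → Pro.
Both encode Pro, so the change is synonymous.

silent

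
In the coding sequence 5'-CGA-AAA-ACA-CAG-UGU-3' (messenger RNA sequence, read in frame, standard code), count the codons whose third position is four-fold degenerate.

2

Codon 1 CGA (Arg): third position 4-fold.
Codon 2 AAA (Lys): third position 2-fold.
Codon 3 ACA (Thr): third position 4-fold.
Codon 4 CAG (Gln): third position 2-fold.
Codon 5 UGU (Cys): third position 2-fold.
Four-fold degenerate third positions: 2.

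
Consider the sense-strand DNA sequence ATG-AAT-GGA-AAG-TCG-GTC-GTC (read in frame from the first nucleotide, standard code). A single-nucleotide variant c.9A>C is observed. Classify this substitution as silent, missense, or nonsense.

Position 9 falls in codon 3: GGA → Gly.
After the substitution the codon is GGC → Gly.
Both encode Gly, so the change is synonymous.

silent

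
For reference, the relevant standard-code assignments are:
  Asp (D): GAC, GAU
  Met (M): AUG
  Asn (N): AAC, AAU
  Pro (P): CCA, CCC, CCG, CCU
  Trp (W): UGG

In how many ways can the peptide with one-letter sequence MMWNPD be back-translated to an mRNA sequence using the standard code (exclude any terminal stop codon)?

16

Met: 1 codon.
Met: 1 codon.
Trp: 1 codon.
Asn: 2 codons.
Pro: 4 codons.
Asp: 2 codons.
1 × 1 × 1 × 2 × 4 × 2 = 16.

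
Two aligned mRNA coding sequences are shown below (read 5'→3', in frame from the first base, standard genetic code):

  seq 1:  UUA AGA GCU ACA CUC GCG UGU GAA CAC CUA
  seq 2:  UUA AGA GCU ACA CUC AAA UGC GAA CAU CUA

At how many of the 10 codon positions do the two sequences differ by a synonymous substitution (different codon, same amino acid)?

Codon 1: UUA Leu / UUA Leu — identical.
Codon 2: AGA Arg / AGA Arg — identical.
Codon 3: GCU Ala / GCU Ala — identical.
Codon 4: ACA Thr / ACA Thr — identical.
Codon 5: CUC Leu / CUC Leu — identical.
Codon 6: GCG Ala / AAA Lys — nonsynonymous.
Codon 7: UGU Cys / UGC Cys — synonymous.
Codon 8: GAA Glu / GAA Glu — identical.
Codon 9: CAC His / CAU His — synonymous.
Codon 10: CUA Leu / CUA Leu — identical.
Synonymous differences: 2.

2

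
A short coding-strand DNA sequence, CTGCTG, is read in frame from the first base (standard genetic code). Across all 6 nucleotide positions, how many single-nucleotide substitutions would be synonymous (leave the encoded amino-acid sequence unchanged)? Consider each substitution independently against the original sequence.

Codon 1 (CTG, Leu): 4 synonymous substitutions.
Codon 2 (CTG, Leu): 4 synonymous substitutions.
Total: 4 + 4 = 8.

8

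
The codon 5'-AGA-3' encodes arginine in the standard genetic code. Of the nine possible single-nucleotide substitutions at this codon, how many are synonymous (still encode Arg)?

2

Position 1: CGA → 1 synonymous.
Position 2: none → 0 synonymous.
Position 3: AGG → 1 synonymous.
Total: 1 + 0 + 1 = 2.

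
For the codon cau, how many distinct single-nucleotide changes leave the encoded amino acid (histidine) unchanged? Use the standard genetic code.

Position 1: none → 0 synonymous.
Position 2: none → 0 synonymous.
Position 3: CAC → 1 synonymous.
Total: 0 + 0 + 1 = 1.

1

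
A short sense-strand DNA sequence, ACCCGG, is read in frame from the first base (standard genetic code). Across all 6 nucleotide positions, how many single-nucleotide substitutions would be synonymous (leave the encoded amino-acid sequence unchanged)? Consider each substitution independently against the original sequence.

Codon 1 (ACC, Thr): 3 synonymous substitutions.
Codon 2 (CGG, Arg): 4 synonymous substitutions.
Total: 3 + 4 = 7.

7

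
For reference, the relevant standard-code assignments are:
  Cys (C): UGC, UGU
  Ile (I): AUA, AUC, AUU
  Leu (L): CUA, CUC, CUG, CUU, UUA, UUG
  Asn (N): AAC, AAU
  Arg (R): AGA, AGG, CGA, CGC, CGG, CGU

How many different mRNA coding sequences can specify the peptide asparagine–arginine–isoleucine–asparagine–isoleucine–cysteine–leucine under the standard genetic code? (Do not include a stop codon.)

2592

Asn: 2 codons.
Arg: 6 codons.
Ile: 3 codons.
Asn: 2 codons.
Ile: 3 codons.
Cys: 2 codons.
Leu: 6 codons.
2 × 6 × 3 × 2 × 3 × 2 × 6 = 2592.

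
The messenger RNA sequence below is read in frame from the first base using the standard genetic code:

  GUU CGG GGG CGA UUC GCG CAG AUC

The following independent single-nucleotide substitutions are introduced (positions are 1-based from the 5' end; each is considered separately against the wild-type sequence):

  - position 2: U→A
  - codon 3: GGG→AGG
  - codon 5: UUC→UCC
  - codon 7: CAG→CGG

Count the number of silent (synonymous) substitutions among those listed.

Codon 1: GUU (Val) → GAU (Asp) — missense.
Codon 3: GGG (Gly) → AGG (Arg) — missense.
Codon 5: UUC (Phe) → UCC (Ser) — missense.
Codon 7: CAG (Gln) → CGG (Arg) — missense.
Synonymous: 0 of 4.

0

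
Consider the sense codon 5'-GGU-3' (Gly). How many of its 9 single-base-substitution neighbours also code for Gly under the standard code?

Position 1: none → 0 synonymous.
Position 2: none → 0 synonymous.
Position 3: GGC, GGA, GGG → 3 synonymous.
Total: 0 + 0 + 3 = 3.

3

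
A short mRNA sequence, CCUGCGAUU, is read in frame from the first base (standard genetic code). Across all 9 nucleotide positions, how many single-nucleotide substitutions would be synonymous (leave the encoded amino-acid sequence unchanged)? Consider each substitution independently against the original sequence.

Codon 1 (CCU, Pro): 3 synonymous substitutions.
Codon 2 (GCG, Ala): 3 synonymous substitutions.
Codon 3 (AUU, Ile): 2 synonymous substitutions.
Total: 3 + 3 + 2 = 8.

8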